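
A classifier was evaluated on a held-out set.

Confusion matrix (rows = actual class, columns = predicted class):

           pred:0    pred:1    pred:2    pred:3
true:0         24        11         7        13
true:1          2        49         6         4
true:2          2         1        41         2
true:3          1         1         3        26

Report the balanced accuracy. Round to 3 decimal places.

Balanced accuracy = mean of per-class recall.
  0: recall = 24/55 = 0.4364
  1: recall = 49/61 = 0.8033
  2: recall = 41/46 = 0.8913
  3: recall = 26/31 = 0.8387
Mean = (0.4364 + 0.8033 + 0.8913 + 0.8387) / 4 = 0.742

0.742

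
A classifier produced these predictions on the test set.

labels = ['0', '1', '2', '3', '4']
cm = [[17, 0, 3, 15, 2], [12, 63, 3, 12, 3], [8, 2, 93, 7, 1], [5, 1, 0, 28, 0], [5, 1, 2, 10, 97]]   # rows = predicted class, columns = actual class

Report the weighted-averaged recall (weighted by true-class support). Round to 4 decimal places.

0.7641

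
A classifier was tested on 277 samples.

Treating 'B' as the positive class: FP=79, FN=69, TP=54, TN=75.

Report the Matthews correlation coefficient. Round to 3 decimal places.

-0.074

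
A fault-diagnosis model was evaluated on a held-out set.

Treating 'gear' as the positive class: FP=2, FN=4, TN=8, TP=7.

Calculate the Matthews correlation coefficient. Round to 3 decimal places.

MCC = (TP·TN − FP·FN) / √((TP+FP)(TP+FN)(TN+FP)(TN+FN))
Numerator = 7·8 − 2·4 = 48
Denominator = √(9·11·10·12) = √11880 = 108.9954
MCC = 48 / 108.9954 = 0.440

0.440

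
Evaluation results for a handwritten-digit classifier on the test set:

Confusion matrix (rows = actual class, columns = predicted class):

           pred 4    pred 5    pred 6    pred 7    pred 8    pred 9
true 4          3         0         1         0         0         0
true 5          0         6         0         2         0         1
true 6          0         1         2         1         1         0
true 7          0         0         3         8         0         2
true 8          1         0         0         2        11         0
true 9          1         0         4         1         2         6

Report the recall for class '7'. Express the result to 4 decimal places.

0.6154

Take TP from the diagonal, FP from the rest of the '7' prediction marginal, FN from the rest of the '7' actual marginal.
recall = TP/(TP+FN).
7: TP=8, FN=0+0+3+0+2=5 → 8/13 = 0.61538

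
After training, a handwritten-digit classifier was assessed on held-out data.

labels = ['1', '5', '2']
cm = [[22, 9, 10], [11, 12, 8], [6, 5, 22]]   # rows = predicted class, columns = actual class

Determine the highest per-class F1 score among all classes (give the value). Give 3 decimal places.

0.603

Per-class F1 score (2·TP/(2·TP+FP+FN)):
  1: TP=22, FP=9+10=19, FN=11+6=17 → 44/80 = 0.5500
  5: TP=12, FP=11+8=19, FN=9+5=14 → 24/57 = 0.4211
  2: TP=22, FP=6+5=11, FN=10+8=18 → 44/73 = 0.6027
Highest is class '2' with F1 score = 0.603.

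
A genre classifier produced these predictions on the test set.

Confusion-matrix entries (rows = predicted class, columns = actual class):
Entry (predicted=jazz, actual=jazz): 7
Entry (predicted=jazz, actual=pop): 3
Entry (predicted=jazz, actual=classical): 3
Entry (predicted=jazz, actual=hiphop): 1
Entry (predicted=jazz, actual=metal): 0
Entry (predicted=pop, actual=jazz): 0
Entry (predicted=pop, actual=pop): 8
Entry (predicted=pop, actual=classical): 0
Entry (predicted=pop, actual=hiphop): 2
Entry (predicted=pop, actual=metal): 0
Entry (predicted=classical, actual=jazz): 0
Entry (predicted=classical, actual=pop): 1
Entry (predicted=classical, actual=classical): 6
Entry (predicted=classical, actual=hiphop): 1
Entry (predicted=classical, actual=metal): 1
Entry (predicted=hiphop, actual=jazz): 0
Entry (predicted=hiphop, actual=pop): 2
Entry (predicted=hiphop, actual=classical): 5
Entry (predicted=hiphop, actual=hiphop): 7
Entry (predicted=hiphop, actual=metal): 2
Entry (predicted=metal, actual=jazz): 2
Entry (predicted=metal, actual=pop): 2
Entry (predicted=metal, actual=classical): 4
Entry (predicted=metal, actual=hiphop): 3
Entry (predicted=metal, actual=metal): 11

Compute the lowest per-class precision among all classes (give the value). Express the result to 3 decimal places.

0.438

Per-class precision (TP/(TP+FP)):
  jazz: TP=7, FP=3+3+1+0=7 → 7/14 = 0.5000
  pop: TP=8, FP=0+0+2+0=2 → 8/10 = 0.8000
  classical: TP=6, FP=0+1+1+1=3 → 6/9 = 0.6667
  hiphop: TP=7, FP=0+2+5+2=9 → 7/16 = 0.4375
  metal: TP=11, FP=2+2+4+3=11 → 11/22 = 0.5000
Lowest is class 'hiphop' with precision = 0.438.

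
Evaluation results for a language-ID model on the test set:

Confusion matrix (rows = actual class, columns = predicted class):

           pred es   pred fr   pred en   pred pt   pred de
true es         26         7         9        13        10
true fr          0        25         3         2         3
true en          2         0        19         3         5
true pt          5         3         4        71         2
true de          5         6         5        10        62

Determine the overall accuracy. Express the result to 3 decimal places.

0.677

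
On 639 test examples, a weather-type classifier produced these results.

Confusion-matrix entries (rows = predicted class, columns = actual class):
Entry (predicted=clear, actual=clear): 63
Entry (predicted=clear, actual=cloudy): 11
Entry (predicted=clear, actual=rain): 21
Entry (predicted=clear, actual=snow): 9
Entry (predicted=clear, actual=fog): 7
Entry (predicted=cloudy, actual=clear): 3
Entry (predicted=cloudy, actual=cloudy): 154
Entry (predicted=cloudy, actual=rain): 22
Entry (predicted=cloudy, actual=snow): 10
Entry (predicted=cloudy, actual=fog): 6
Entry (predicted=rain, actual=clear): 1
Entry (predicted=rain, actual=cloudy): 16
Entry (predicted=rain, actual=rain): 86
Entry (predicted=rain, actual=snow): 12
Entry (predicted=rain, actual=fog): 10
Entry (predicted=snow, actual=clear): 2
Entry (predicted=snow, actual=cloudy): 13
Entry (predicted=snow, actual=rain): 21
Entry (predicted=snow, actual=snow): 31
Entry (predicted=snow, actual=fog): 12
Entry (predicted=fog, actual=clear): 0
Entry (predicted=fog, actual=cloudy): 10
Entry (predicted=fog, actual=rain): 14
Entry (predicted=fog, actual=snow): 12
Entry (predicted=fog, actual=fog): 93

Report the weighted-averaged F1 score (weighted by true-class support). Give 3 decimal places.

Per-class F1 score (2·TP/(2·TP+FP+FN)):
  clear: TP=63, FP=11+21+9+7=48, FN=3+1+2+0=6 → 126/180 = 0.7000
  cloudy: TP=154, FP=3+22+10+6=41, FN=11+16+13+10=50 → 308/399 = 0.7719
  rain: TP=86, FP=1+16+12+10=39, FN=21+22+21+14=78 → 172/289 = 0.5952
  snow: TP=31, FP=2+13+21+12=48, FN=9+10+12+12=43 → 62/153 = 0.4052
  fog: TP=93, FP=0+10+14+12=36, FN=7+6+10+12=35 → 186/257 = 0.7237
Weighted-F1 score = Σ (supportᵢ/N)·F1 scoreᵢ with N=639: (69/639)·0.7000 + (204/639)·0.7719 + (164/639)·0.5952 + (74/639)·0.4052 + (128/639)·0.7237 = 0.667

0.667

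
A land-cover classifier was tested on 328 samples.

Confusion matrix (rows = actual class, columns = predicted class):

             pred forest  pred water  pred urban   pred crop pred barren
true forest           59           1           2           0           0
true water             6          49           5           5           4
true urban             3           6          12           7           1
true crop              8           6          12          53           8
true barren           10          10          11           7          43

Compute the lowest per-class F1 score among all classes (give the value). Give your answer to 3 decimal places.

Per-class F1 score (2·TP/(2·TP+FP+FN)):
  forest: TP=59, FP=6+3+8+10=27, FN=1+2+0+0=3 → 118/148 = 0.7973
  water: TP=49, FP=1+6+6+10=23, FN=6+5+5+4=20 → 98/141 = 0.6950
  urban: TP=12, FP=2+5+12+11=30, FN=3+6+7+1=17 → 24/71 = 0.3380
  crop: TP=53, FP=0+5+7+7=19, FN=8+6+12+8=34 → 106/159 = 0.6667
  barren: TP=43, FP=0+4+1+8=13, FN=10+10+11+7=38 → 86/137 = 0.6277
Lowest is class 'urban' with F1 score = 0.338.

0.338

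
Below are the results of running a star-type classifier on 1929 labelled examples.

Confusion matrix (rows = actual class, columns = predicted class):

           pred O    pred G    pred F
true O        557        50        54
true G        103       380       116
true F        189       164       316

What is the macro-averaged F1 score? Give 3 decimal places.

0.641

Per-class F1 score (2·TP/(2·TP+FP+FN)):
  O: TP=557, FP=103+189=292, FN=50+54=104 → 1114/1510 = 0.7377
  G: TP=380, FP=50+164=214, FN=103+116=219 → 760/1193 = 0.6370
  F: TP=316, FP=54+116=170, FN=189+164=353 → 632/1155 = 0.5472
Macro-F1 score = mean = (0.7377 + 0.6370 + 0.5472) / 3 = 0.641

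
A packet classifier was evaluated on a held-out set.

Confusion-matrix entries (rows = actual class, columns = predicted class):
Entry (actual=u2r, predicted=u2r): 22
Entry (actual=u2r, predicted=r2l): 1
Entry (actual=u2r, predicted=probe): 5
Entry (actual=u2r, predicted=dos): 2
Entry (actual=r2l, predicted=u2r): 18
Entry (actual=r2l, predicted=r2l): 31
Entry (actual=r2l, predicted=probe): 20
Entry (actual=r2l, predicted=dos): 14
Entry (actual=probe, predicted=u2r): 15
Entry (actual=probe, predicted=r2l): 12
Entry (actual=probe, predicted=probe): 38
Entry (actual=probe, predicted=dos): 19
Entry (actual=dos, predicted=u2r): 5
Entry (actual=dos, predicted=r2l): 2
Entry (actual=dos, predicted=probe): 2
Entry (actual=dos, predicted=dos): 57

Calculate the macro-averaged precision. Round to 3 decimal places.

Per-class precision (TP/(TP+FP)):
  u2r: TP=22, FP=18+15+5=38 → 22/60 = 0.3667
  r2l: TP=31, FP=1+12+2=15 → 31/46 = 0.6739
  probe: TP=38, FP=5+20+2=27 → 38/65 = 0.5846
  dos: TP=57, FP=2+14+19=35 → 57/92 = 0.6196
Macro-precision = mean = (0.3667 + 0.6739 + 0.5846 + 0.6196) / 4 = 0.561

0.561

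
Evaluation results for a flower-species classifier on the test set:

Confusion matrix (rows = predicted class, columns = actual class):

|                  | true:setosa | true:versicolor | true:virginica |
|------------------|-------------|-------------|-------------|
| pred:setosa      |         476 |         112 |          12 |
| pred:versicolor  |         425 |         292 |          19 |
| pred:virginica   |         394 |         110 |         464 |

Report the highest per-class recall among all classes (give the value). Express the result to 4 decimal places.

0.9374

Per-class recall (TP/(TP+FN)):
  setosa: TP=476, FN=425+394=819 → 476/1295 = 0.36757
  versicolor: TP=292, FN=112+110=222 → 292/514 = 0.56809
  virginica: TP=464, FN=12+19=31 → 464/495 = 0.93737
Highest is class 'virginica' with recall = 0.9374.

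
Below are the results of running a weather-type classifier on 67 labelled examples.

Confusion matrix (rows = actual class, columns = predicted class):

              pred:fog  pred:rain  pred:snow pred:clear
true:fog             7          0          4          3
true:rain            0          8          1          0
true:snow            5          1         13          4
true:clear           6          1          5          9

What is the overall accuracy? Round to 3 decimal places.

Accuracy = trace / total = (7+8+13+9=37) / 67 = 37/67 = 0.552

0.552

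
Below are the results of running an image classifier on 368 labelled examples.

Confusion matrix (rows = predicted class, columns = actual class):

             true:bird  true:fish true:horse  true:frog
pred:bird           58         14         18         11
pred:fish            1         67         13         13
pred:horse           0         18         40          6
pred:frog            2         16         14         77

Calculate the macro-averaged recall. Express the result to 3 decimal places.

Per-class recall (TP/(TP+FN)):
  bird: TP=58, FN=1+0+2=3 → 58/61 = 0.9508
  fish: TP=67, FN=14+18+16=48 → 67/115 = 0.5826
  horse: TP=40, FN=18+13+14=45 → 40/85 = 0.4706
  frog: TP=77, FN=11+13+6=30 → 77/107 = 0.7196
Macro-recall = mean = (0.9508 + 0.5826 + 0.4706 + 0.7196) / 4 = 0.681

0.681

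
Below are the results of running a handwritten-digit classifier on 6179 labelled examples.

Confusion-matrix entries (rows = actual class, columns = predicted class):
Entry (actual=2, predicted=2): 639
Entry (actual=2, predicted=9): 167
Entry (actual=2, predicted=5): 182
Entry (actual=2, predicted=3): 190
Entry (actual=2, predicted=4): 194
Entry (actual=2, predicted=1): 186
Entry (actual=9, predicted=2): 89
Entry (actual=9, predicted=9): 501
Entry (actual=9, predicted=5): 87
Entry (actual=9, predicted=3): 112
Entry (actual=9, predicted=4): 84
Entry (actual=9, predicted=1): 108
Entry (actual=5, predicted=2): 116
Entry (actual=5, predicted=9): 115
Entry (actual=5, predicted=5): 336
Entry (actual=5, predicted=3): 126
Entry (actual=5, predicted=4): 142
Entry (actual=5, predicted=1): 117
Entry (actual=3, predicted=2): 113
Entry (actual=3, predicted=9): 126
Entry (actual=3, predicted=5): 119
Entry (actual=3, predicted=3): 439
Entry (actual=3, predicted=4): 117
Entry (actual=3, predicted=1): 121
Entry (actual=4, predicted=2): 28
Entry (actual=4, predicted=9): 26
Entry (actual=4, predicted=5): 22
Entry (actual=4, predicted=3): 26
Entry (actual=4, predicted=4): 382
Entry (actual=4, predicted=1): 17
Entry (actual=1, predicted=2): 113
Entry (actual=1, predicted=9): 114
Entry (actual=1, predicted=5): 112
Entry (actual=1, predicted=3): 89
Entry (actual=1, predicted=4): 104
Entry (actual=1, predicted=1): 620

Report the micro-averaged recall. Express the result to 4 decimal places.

Micro-averaging pools counts across classes: ΣTP=2917, ΣFP=3262, ΣFN=3262.
Micro-recall = TP/(TP+FN) on pooled counts = 0.4721 (equals overall accuracy in single-label multiclass).

0.4721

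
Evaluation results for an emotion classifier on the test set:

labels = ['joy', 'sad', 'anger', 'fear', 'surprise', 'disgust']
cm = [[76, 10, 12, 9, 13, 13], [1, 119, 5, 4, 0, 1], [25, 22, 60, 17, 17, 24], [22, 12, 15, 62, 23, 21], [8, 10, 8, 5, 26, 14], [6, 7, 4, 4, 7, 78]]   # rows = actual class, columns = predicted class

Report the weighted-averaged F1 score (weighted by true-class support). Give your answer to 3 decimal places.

0.541

Per-class F1 score (2·TP/(2·TP+FP+FN)):
  joy: TP=76, FP=1+25+22+8+6=62, FN=10+12+9+13+13=57 → 152/271 = 0.5609
  sad: TP=119, FP=10+22+12+10+7=61, FN=1+5+4+0+1=11 → 238/310 = 0.7677
  anger: TP=60, FP=12+5+15+8+4=44, FN=25+22+17+17+24=105 → 120/269 = 0.4461
  fear: TP=62, FP=9+4+17+5+4=39, FN=22+12+15+23+21=93 → 124/256 = 0.4844
  surprise: TP=26, FP=13+0+17+23+7=60, FN=8+10+8+5+14=45 → 52/157 = 0.3312
  disgust: TP=78, FP=13+1+24+21+14=73, FN=6+7+4+4+7=28 → 156/257 = 0.6070
Weighted-F1 score = Σ (supportᵢ/N)·F1 scoreᵢ with N=760: (133/760)·0.5609 + (130/760)·0.7677 + (165/760)·0.4461 + (155/760)·0.4844 + (71/760)·0.3312 + (106/760)·0.6070 = 0.541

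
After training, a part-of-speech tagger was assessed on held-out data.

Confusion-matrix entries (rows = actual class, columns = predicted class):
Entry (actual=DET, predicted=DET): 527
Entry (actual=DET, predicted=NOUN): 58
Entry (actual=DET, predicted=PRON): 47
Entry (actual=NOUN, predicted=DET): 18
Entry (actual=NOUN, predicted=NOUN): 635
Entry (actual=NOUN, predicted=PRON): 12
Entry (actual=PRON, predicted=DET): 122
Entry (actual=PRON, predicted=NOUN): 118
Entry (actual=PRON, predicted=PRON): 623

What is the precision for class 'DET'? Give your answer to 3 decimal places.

0.790

One-vs-rest for 'DET': TP = diagonal; FP = other classes predicted 'DET'; FN = 'DET' predicted as other.
precision = TP/(TP+FP).
DET: TP=527, FP=18+122=140 → 527/667 = 0.7901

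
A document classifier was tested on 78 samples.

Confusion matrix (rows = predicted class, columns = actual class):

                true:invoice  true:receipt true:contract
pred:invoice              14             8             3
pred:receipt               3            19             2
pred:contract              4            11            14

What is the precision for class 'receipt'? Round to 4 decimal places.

0.7917

Treat 'receipt' as positive and all other classes as negative.
precision = TP/(TP+FP).
receipt: TP=19, FP=3+2=5 → 19/24 = 0.79167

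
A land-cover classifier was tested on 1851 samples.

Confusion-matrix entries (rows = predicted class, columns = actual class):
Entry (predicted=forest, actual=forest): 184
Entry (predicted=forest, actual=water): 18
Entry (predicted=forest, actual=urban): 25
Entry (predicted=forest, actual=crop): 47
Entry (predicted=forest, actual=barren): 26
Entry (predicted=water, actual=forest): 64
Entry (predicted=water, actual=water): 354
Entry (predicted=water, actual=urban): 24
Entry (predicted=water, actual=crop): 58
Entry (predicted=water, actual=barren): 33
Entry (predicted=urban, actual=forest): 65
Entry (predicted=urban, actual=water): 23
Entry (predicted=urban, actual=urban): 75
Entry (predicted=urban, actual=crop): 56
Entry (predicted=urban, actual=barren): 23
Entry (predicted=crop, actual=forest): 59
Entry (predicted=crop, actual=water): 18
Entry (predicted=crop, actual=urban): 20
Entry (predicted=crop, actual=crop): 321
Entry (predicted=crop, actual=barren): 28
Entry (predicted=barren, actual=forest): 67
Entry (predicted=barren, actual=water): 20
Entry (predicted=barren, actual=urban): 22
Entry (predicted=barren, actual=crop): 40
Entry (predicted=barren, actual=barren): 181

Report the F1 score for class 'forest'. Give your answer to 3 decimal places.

One-vs-rest for 'forest': TP = diagonal; FP = other classes predicted 'forest'; FN = 'forest' predicted as other.
F1 score = 2·TP/(2·TP+FP+FN).
forest: TP=184, FP=18+25+47+26=116, FN=64+65+59+67=255 → 368/739 = 0.4980

0.498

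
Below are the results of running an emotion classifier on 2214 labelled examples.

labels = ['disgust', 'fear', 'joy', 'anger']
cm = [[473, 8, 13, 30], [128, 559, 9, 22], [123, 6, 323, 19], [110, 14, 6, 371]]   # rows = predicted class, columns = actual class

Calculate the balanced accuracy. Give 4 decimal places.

0.8198

Balanced accuracy = mean of per-class recall.
  disgust: recall = 473/834 = 0.56715
  fear: recall = 559/587 = 0.95230
  joy: recall = 323/351 = 0.92023
  anger: recall = 371/442 = 0.83937
Mean = (0.56715 + 0.95230 + 0.92023 + 0.83937) / 4 = 0.8198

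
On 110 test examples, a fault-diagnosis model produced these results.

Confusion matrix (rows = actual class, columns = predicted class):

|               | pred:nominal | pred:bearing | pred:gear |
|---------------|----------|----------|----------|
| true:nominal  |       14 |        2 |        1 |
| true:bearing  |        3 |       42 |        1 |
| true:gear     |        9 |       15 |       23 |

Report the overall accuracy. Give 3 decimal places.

Accuracy = trace / total = (14+42+23=79) / 110 = 79/110 = 0.718

0.718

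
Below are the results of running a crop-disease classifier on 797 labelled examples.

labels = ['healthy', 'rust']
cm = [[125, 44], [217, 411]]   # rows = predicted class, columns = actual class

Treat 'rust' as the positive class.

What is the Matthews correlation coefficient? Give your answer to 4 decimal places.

0.3255

MCC = (TP·TN − FP·FN) / √((TP+FP)(TP+FN)(TN+FP)(TN+FN))
Numerator = 411·125 − 217·44 = 41827
Denominator = √(628·455·342·169) = √16515200520 = 128511.4801
MCC = 41827 / 128511.4801 = 0.3255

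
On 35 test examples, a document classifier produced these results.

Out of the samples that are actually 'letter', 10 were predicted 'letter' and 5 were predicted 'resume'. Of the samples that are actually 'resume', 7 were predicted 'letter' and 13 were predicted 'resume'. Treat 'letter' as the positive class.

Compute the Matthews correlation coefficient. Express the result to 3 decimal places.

0.314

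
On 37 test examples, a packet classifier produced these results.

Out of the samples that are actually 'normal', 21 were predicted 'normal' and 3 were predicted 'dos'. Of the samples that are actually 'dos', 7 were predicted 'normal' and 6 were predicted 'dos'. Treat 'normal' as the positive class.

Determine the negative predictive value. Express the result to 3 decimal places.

0.667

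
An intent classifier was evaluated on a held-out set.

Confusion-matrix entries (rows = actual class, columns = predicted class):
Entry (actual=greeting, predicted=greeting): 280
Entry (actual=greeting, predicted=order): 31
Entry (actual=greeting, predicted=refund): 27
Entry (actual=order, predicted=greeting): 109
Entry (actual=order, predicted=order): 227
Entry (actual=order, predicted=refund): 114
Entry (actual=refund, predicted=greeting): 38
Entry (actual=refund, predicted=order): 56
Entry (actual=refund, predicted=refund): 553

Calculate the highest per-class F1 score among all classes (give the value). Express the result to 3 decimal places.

Per-class F1 score (2·TP/(2·TP+FP+FN)):
  greeting: TP=280, FP=109+38=147, FN=31+27=58 → 560/765 = 0.7320
  order: TP=227, FP=31+56=87, FN=109+114=223 → 454/764 = 0.5942
  refund: TP=553, FP=27+114=141, FN=38+56=94 → 1106/1341 = 0.8248
Highest is class 'refund' with F1 score = 0.825.

0.825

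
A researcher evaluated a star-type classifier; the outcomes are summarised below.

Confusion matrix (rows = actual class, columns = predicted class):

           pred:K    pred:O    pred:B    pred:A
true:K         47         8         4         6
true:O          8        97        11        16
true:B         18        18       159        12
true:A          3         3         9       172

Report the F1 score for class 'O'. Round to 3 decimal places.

0.752

One-vs-rest for 'O': TP = diagonal; FP = other classes predicted 'O'; FN = 'O' predicted as other.
F1 score = 2·TP/(2·TP+FP+FN).
O: TP=97, FP=8+18+3=29, FN=8+11+16=35 → 194/258 = 0.7519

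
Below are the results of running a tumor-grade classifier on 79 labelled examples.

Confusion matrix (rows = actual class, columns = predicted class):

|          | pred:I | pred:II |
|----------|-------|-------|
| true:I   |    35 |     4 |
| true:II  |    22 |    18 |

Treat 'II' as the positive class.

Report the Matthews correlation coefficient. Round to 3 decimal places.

0.388

MCC = (TP·TN − FP·FN) / √((TP+FP)(TP+FN)(TN+FP)(TN+FN))
Numerator = 18·35 − 4·22 = 542
Denominator = √(22·40·39·57) = √1956240 = 1398.6565
MCC = 542 / 1398.6565 = 0.388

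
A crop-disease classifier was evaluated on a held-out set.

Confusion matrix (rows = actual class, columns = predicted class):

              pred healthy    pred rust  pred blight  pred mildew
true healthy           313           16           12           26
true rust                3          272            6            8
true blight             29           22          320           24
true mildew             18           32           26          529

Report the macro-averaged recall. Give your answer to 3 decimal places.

0.870

Per-class recall (TP/(TP+FN)):
  healthy: TP=313, FN=16+12+26=54 → 313/367 = 0.8529
  rust: TP=272, FN=3+6+8=17 → 272/289 = 0.9412
  blight: TP=320, FN=29+22+24=75 → 320/395 = 0.8101
  mildew: TP=529, FN=18+32+26=76 → 529/605 = 0.8744
Macro-recall = mean = (0.8529 + 0.9412 + 0.8101 + 0.8744) / 4 = 0.870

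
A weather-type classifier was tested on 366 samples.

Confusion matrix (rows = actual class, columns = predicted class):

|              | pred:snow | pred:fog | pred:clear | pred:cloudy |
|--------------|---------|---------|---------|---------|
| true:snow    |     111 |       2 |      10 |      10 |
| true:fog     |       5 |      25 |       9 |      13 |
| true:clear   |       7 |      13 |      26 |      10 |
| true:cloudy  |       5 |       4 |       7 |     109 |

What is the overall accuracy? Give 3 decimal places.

Accuracy = trace / total = (111+25+26+109=271) / 366 = 271/366 = 0.740

0.740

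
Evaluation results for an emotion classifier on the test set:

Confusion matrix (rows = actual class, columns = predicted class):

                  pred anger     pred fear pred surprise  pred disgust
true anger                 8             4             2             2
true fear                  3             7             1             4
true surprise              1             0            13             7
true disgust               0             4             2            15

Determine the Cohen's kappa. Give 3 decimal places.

0.445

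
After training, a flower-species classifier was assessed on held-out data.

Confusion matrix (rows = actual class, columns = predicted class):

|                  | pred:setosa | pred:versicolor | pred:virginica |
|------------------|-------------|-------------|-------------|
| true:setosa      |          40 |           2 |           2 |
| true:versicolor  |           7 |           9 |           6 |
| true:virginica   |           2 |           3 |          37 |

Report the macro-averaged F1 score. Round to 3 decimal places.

Per-class F1 score (2·TP/(2·TP+FP+FN)):
  setosa: TP=40, FP=7+2=9, FN=2+2=4 → 80/93 = 0.8602
  versicolor: TP=9, FP=2+3=5, FN=7+6=13 → 18/36 = 0.5000
  virginica: TP=37, FP=2+6=8, FN=2+3=5 → 74/87 = 0.8506
Macro-F1 score = mean = (0.8602 + 0.5000 + 0.8506) / 3 = 0.737

0.737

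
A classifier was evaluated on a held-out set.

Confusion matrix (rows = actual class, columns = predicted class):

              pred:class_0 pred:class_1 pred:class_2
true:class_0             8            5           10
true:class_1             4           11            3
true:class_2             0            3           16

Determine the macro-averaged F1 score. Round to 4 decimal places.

0.5728

Per-class F1 score (2·TP/(2·TP+FP+FN)):
  class_0: TP=8, FP=4+0=4, FN=5+10=15 → 16/35 = 0.45714
  class_1: TP=11, FP=5+3=8, FN=4+3=7 → 22/37 = 0.59459
  class_2: TP=16, FP=10+3=13, FN=0+3=3 → 32/48 = 0.66667
Macro-F1 score = mean = (0.45714 + 0.59459 + 0.66667) / 3 = 0.5728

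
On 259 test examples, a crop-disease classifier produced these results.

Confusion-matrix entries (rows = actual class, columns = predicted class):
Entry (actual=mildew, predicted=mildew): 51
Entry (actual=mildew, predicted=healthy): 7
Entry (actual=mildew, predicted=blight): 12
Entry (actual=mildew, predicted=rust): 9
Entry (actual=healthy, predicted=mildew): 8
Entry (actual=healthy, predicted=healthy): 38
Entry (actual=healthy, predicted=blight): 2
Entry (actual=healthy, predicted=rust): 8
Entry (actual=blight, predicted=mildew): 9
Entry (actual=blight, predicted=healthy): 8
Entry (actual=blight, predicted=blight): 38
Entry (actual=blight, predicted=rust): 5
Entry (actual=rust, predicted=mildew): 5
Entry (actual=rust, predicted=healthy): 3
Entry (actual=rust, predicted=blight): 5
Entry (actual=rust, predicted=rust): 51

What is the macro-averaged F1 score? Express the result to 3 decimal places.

0.686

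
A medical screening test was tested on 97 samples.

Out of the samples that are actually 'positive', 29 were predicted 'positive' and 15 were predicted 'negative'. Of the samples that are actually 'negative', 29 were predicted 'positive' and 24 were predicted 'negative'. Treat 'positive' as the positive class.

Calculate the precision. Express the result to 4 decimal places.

0.5000

Precision = TP/(TP+FP) = 29/(29+29) = 29/58 = 0.5000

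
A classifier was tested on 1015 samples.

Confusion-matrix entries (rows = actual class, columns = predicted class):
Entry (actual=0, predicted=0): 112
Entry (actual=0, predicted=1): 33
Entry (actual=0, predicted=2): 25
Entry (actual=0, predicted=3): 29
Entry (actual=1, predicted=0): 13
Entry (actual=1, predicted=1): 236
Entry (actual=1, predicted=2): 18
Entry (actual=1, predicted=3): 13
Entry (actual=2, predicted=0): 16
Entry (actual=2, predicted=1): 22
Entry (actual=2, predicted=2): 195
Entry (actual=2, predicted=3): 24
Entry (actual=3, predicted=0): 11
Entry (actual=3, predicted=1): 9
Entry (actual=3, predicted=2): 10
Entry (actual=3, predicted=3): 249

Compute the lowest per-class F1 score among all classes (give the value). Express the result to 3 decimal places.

Per-class F1 score (2·TP/(2·TP+FP+FN)):
  0: TP=112, FP=13+16+11=40, FN=33+25+29=87 → 224/351 = 0.6382
  1: TP=236, FP=33+22+9=64, FN=13+18+13=44 → 472/580 = 0.8138
  2: TP=195, FP=25+18+10=53, FN=16+22+24=62 → 390/505 = 0.7723
  3: TP=249, FP=29+13+24=66, FN=11+9+10=30 → 498/594 = 0.8384
Lowest is class '0' with F1 score = 0.638.

0.638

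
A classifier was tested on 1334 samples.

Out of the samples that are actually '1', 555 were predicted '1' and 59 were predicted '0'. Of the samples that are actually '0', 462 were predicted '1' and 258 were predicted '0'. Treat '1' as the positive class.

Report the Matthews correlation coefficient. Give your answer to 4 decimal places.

0.3071

MCC = (TP·TN − FP·FN) / √((TP+FP)(TP+FN)(TN+FP)(TN+FN))
Numerator = 555·258 − 462·59 = 115932
Denominator = √(1017·614·720·317) = √142521729120 = 377520.5016
MCC = 115932 / 377520.5016 = 0.3071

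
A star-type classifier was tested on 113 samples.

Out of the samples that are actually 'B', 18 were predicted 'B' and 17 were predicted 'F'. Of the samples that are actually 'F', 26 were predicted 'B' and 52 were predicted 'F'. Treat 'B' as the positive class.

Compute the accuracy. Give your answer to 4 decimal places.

0.6195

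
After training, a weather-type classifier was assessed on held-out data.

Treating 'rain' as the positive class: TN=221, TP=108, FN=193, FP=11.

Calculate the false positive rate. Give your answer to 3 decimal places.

FPR = FP/(FP+TN) = 11/(11+221) = 0.047

0.047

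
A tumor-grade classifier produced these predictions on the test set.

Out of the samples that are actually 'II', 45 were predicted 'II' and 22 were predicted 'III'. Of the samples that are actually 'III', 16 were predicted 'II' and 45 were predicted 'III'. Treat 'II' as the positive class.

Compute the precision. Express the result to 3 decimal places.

0.738

Precision = TP/(TP+FP) = 45/(45+16) = 45/61 = 0.738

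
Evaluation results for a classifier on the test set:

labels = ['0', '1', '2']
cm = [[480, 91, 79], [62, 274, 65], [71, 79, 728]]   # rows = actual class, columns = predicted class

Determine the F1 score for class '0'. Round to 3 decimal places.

0.760

Treat '0' as positive and all other classes as negative.
F1 score = 2·TP/(2·TP+FP+FN).
0: TP=480, FP=62+71=133, FN=91+79=170 → 960/1263 = 0.7601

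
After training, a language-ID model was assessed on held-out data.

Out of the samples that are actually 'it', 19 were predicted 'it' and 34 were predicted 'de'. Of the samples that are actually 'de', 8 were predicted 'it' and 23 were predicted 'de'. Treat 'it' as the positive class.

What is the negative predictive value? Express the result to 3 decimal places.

NPV = TN/(TN+FN) = 23/(23+34) = 0.404

0.404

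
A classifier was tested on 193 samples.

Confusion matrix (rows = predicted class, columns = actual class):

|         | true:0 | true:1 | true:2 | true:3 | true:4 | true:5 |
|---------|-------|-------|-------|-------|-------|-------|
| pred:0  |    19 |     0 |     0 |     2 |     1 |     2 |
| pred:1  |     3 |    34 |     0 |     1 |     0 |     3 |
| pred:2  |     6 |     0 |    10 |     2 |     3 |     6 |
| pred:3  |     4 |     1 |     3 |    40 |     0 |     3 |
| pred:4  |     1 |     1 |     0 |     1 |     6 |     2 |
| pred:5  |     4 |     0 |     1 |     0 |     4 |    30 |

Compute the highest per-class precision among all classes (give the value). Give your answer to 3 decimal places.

Per-class precision (TP/(TP+FP)):
  0: TP=19, FP=0+0+2+1+2=5 → 19/24 = 0.7917
  1: TP=34, FP=3+0+1+0+3=7 → 34/41 = 0.8293
  2: TP=10, FP=6+0+2+3+6=17 → 10/27 = 0.3704
  3: TP=40, FP=4+1+3+0+3=11 → 40/51 = 0.7843
  4: TP=6, FP=1+1+0+1+2=5 → 6/11 = 0.5455
  5: TP=30, FP=4+0+1+0+4=9 → 30/39 = 0.7692
Highest is class '1' with precision = 0.829.

0.829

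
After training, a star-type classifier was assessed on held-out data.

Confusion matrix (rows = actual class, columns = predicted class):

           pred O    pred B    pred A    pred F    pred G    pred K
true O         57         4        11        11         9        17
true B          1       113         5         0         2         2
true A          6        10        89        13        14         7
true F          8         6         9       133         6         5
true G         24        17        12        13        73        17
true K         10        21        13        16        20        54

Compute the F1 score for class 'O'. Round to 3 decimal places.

F1 score = 2·TP/(2·TP+FP+FN).
O: TP=57, FP=1+6+8+24+10=49, FN=4+11+11+9+17=52 → 114/215 = 0.5302

0.530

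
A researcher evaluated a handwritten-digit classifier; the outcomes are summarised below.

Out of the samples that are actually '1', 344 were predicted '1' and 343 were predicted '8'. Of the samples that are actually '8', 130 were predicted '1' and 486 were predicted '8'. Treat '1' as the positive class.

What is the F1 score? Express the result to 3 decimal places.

Precision = TP/(TP+FP) = 344/474 = 0.7257
Recall = TP/(TP+FN) = 344/687 = 0.5007
F1 = 2·TP/(2·TP+FP+FN) = 688/1161 = 0.593

0.593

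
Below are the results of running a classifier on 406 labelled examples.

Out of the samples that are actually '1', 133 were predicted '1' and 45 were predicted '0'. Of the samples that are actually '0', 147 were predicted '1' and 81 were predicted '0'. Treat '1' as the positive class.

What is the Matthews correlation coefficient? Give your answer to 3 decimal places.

MCC = (TP·TN − FP·FN) / √((TP+FP)(TP+FN)(TN+FP)(TN+FN))
Numerator = 133·81 − 147·45 = 4158
Denominator = √(280·178·228·126) = √1431803520 = 37839.1797
MCC = 4158 / 37839.1797 = 0.110

0.110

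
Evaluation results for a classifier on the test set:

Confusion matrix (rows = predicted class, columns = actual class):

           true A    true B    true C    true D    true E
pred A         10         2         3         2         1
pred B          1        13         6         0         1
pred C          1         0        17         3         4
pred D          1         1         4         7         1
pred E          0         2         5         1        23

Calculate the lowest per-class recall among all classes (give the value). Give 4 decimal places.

0.4857

Per-class recall (TP/(TP+FN)):
  A: TP=10, FN=1+1+1+0=3 → 10/13 = 0.76923
  B: TP=13, FN=2+0+1+2=5 → 13/18 = 0.72222
  C: TP=17, FN=3+6+4+5=18 → 17/35 = 0.48571
  D: TP=7, FN=2+0+3+1=6 → 7/13 = 0.53846
  E: TP=23, FN=1+1+4+1=7 → 23/30 = 0.76667
Lowest is class 'C' with recall = 0.4857.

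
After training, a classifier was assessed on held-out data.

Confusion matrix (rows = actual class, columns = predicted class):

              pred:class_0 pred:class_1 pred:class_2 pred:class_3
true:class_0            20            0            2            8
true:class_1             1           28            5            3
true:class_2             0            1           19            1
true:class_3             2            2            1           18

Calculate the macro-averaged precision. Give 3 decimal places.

0.769

Per-class precision (TP/(TP+FP)):
  class_0: TP=20, FP=1+0+2=3 → 20/23 = 0.8696
  class_1: TP=28, FP=0+1+2=3 → 28/31 = 0.9032
  class_2: TP=19, FP=2+5+1=8 → 19/27 = 0.7037
  class_3: TP=18, FP=8+3+1=12 → 18/30 = 0.6000
Macro-precision = mean = (0.8696 + 0.9032 + 0.7037 + 0.6000) / 4 = 0.769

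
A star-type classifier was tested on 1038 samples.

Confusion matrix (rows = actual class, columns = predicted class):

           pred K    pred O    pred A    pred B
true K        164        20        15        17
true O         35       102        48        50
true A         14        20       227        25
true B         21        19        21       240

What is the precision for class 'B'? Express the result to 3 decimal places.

precision = TP/(TP+FP).
B: TP=240, FP=17+50+25=92 → 240/332 = 0.7229

0.723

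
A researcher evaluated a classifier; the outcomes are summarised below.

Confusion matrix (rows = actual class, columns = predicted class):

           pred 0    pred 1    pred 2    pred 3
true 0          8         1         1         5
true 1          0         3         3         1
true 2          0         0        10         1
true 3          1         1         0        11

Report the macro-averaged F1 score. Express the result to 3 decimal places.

0.669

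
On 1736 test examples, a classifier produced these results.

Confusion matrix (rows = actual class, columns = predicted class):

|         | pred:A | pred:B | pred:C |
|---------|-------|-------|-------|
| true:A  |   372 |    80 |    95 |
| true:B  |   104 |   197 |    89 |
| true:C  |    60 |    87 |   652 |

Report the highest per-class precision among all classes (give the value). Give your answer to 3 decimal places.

Per-class precision (TP/(TP+FP)):
  A: TP=372, FP=104+60=164 → 372/536 = 0.6940
  B: TP=197, FP=80+87=167 → 197/364 = 0.5412
  C: TP=652, FP=95+89=184 → 652/836 = 0.7799
Highest is class 'C' with precision = 0.780.

0.780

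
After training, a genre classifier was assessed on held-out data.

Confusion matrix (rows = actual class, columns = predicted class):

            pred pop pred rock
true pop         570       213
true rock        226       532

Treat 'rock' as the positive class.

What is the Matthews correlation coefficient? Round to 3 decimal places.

MCC = (TP·TN − FP·FN) / √((TP+FP)(TP+FN)(TN+FP)(TN+FN))
Numerator = 532·570 − 213·226 = 255102
Denominator = √(745·758·783·796) = √351965672280 = 593266.9486
MCC = 255102 / 593266.9486 = 0.430

0.430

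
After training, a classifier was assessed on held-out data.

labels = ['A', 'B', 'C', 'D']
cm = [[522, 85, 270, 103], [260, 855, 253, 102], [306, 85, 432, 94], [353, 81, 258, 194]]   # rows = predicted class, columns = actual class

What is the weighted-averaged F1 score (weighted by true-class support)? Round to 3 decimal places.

0.467

Per-class F1 score (2·TP/(2·TP+FP+FN)):
  A: TP=522, FP=85+270+103=458, FN=260+306+353=919 → 1044/2421 = 0.4312
  B: TP=855, FP=260+253+102=615, FN=85+85+81=251 → 1710/2576 = 0.6638
  C: TP=432, FP=306+85+94=485, FN=270+253+258=781 → 864/2130 = 0.4056
  D: TP=194, FP=353+81+258=692, FN=103+102+94=299 → 388/1379 = 0.2814
Weighted-F1 score = Σ (supportᵢ/N)·F1 scoreᵢ with N=4253: (1441/4253)·0.4312 + (1106/4253)·0.6638 + (1213/4253)·0.4056 + (493/4253)·0.2814 = 0.467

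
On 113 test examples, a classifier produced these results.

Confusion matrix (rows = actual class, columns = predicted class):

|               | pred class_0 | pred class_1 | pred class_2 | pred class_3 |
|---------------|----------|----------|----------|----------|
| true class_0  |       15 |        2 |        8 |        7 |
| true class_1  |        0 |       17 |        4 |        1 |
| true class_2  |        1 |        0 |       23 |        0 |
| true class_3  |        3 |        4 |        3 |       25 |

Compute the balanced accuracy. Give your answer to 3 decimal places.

Balanced accuracy = mean of per-class recall.
  class_0: recall = 15/32 = 0.4688
  class_1: recall = 17/22 = 0.7727
  class_2: recall = 23/24 = 0.9583
  class_3: recall = 25/35 = 0.7143
Mean = (0.4688 + 0.7727 + 0.9583 + 0.7143) / 4 = 0.729

0.729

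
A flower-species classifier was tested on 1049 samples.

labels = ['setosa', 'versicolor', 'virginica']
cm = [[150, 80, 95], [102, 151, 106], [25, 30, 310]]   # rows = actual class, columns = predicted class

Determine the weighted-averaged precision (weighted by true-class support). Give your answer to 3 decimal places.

Per-class precision (TP/(TP+FP)):
  setosa: TP=150, FP=102+25=127 → 150/277 = 0.5415
  versicolor: TP=151, FP=80+30=110 → 151/261 = 0.5785
  virginica: TP=310, FP=95+106=201 → 310/511 = 0.6067
Weighted-precision = Σ (supportᵢ/N)·precisionᵢ with N=1049: (325/1049)·0.5415 + (359/1049)·0.5785 + (365/1049)·0.6067 = 0.577

0.577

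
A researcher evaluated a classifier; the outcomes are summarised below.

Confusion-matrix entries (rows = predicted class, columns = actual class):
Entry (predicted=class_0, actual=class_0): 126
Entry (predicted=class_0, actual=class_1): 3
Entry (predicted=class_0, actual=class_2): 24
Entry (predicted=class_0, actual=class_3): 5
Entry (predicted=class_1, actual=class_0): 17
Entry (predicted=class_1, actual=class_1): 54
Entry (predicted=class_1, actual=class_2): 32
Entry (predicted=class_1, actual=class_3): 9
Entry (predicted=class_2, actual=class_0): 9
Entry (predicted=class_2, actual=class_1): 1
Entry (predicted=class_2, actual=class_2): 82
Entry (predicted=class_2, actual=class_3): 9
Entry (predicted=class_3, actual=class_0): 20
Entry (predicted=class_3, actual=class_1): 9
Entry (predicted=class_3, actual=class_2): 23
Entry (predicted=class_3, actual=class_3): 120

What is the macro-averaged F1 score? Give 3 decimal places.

0.689

Per-class F1 score (2·TP/(2·TP+FP+FN)):
  class_0: TP=126, FP=3+24+5=32, FN=17+9+20=46 → 252/330 = 0.7636
  class_1: TP=54, FP=17+32+9=58, FN=3+1+9=13 → 108/179 = 0.6034
  class_2: TP=82, FP=9+1+9=19, FN=24+32+23=79 → 164/262 = 0.6260
  class_3: TP=120, FP=20+9+23=52, FN=5+9+9=23 → 240/315 = 0.7619
Macro-F1 score = mean = (0.7636 + 0.6034 + 0.6260 + 0.7619) / 4 = 0.689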